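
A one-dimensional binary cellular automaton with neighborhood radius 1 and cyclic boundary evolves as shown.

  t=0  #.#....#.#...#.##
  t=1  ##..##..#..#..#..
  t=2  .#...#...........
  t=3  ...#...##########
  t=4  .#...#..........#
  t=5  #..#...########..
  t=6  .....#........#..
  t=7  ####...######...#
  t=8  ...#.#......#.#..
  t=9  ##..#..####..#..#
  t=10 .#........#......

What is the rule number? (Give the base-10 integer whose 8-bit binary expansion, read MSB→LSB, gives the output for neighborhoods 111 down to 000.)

97

  ###|.  b7=0 t=0,i=16
  ##.|#  b6=1 t=0,i=0
  #.#|#  b5=1 t=0,i=1
  #..|.  b4=0 t=0,i=3
  .##|.  b3=0 t=0,i=15
  .#.|.  b2=0 t=0,i=2
  ..#|.  b1=0 t=0,i=6
  ...|#  b0=1 t=0,i=4
  bits 01100001 = 97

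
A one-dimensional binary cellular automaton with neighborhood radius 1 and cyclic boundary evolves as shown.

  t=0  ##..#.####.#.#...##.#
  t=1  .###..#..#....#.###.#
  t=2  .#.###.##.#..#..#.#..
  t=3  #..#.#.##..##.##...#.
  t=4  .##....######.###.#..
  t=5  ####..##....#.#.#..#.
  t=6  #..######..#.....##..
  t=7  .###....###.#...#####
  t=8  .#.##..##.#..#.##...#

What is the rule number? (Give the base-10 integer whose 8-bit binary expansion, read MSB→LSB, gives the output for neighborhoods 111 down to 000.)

90

  [7] ### => .  t=0,i=0
  [6] ##. => #  t=0,i=1
  [5] #.# => .  t=0,i=5
  [4] #.. => #  t=0,i=2
  [3] .## => #  t=0,i=6
  [2] .#. => .  t=0,i=4
  [1] ..# => #  t=0,i=3
  [0] ... => .  t=0,i=15
  bits 01011010 = 90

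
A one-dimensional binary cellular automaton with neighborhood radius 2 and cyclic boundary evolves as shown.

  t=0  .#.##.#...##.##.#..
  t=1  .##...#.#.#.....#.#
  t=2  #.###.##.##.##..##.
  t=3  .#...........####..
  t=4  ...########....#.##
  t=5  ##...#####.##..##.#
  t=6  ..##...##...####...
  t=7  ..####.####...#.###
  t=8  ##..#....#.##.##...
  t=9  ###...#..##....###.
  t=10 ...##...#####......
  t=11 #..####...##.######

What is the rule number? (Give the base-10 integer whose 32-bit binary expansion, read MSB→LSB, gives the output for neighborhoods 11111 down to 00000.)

3273333857

  nb #####: next=#  (t=4,i=5, bit31=1)
  nb ####.: next=#  (t=3,i=15, bit30=1)
  nb ###.#: next=.  (t=2,i=4, bit29=0)
  nb ###..: next=.  (t=3,i=16, bit28=0)
  nb ##.##: next=.  (t=0,i=12, bit27=0)
  nb ##.#.: next=.  (t=0,i=5, bit26=0)
  nb ##..#: next=#  (t=2,i=14, bit25=1)
  nb ##...: next=#  (t=1,i=3, bit24=1)
  nb #.###: next=.  (t=2,i=2, bit23=0)
  nb #.##.: next=.  (t=0,i=3, bit22=0)
  nb #.#.#: next=.  (t=1,i=8, bit21=0)
  nb #.#..: next=#  (t=0,i=6, bit20=1)
  nb #..##: next=#  (t=2,i=15, bit19=1)
  nb #..#.: next=.  (t=8,i=3, bit18=0)
  nb #...#: next=#  (t=0,i=8, bit17=1)
  nb #....: next=#  (t=1,i=12, bit16=1)
  nb .####: next=.  (t=3,i=14, bit15=0)
  nb .###.: next=.  (t=2,i=3, bit14=0)
  nb .##.#: next=.  (t=0,i=4, bit13=0)
  nb .##..: next=#  (t=1,i=2, bit12=1)
  nb .#.##: next=#  (t=0,i=2, bit11=1)
  nb .#.#.: next=#  (t=1,i=7, bit10=1)
  nb .#..#: next=.  (t=9,i=7, bit9=0)
  nb .#...: next=.  (t=0,i=7, bit8=0)
  nb ..###: next=.  (t=3,i=13, bit7=0)
  nb ..##.: next=#  (t=0,i=10, bit6=1)
  nb ..#.#: next=#  (t=0,i=1, bit5=1)
  nb ..#..: next=.  (t=3,i=1, bit4=0)
  nb ...##: next=.  (t=0,i=9, bit3=0)
  nb ...#.: next=.  (t=0,i=0, bit2=0)
  nb ....#: next=.  (t=1,i=14, bit1=0)
  nb .....: next=#  (t=1,i=13, bit0=1)
  bits 11000011000110110001110001100001 = 3273333857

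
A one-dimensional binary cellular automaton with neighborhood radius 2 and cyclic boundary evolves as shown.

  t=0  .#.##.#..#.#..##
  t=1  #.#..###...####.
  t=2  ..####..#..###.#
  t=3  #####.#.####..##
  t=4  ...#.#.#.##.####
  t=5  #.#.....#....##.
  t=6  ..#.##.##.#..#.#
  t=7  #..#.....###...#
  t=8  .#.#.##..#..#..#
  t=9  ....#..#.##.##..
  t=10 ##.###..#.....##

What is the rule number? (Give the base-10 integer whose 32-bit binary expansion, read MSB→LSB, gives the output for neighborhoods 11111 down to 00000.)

  [31] ##### => .  t=3,i=0
  [30] ####. => #  t=1,i=13
  [29] ###.# => .  t=1,i=14
  [28] ###.. => .  t=1,i=7
  [27] ##.## => .  t=4,i=11
  [26] ##.#. => #  t=0,i=0
  [25] ##..# => #  t=2,i=6
  [24] ##... => #  t=1,i=8
  [23] #.### => .  t=3,i=8
  [22] #.##. => .  t=0,i=3
  [21] #.#.# => .  t=0,i=1
  [20] #.#.. => #  t=0,i=6
  [19] #..## => #  t=0,i=13
  [18] #..#. => .  t=0,i=8
  [17] #...# => .  t=1,i=9
  [16] #.... => #  t=5,i=4
  [15] .#### => #  t=1,i=12
  [14] .###. => .  t=1,i=6
  [13] .##.# => .  t=0,i=4
  [12] .##.. => .  t=7,i=0
  [11] .#.## => #  t=0,i=2
  [10] .#.#. => .  t=0,i=10
  [9] .#..# => #  t=0,i=7
  [8] .#... => .  t=5,i=3
  [7] ..### => #  t=1,i=5
  [6] ..##. => #  t=0,i=14
  [5] ..#.# => .  t=0,i=9
  [4] ..#.. => #  t=2,i=8
  [3] ...## => .  t=1,i=10
  [2] ...#. => #  t=4,i=2
  [1] ....# => .  t=5,i=6
  [0] ..... => #  t=5,i=5
  bits 01000111000110011000101011010101 = 1192856277

1192856277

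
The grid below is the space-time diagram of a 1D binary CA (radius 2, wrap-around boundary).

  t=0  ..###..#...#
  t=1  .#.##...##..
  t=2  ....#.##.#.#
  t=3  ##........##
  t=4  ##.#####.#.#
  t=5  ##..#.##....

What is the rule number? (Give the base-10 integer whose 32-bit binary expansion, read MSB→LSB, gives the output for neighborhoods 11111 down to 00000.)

1880872201

  [31] ##### => .  t=4,i=5
  [30] ####. => #  t=3,i=0
  [29] ###.# => #  t=4,i=1
  [28] ###.. => #  t=0,i=4
  [27] ##.## => .  t=4,i=2
  [26] ##.#. => .  t=2,i=8
  [25] ##..# => .  t=0,i=5
  [24] ##... => .  t=1,i=5
  [23] #.### => .  t=4,i=3
  [22] #.##. => .  t=1,i=3
  [21] #.#.# => .  t=2,i=9
  [20] #.#.. => #  t=2,i=11
  [19] #..## => #  t=0,i=1
  [18] #..#. => .  t=0,i=6
  [17] #...# => #  t=0,i=9
  [16] #.... => #  t=2,i=1
  [15] .#### => #  t=3,i=11
  [14] .###. => #  t=0,i=3
  [13] .##.# => .  t=2,i=7
  [12] .##.. => #  t=1,i=4
  [11] .#.## => .  t=1,i=2
  [10] .#.#. => #  t=2,i=10
  [9] .#..# => .  t=0,i=0
  [8] .#... => #  t=0,i=8
  [7] ..### => .  t=0,i=2
  [6] ..##. => .  t=1,i=8
  [5] ..#.# => .  t=1,i=1
  [4] ..#.. => .  t=0,i=7
  [3] ...## => #  t=1,i=7
  [2] ...#. => .  t=0,i=10
  [1] ....# => .  t=2,i=2
  [0] ..... => #  t=3,i=4
  bits 01110000000110111101010100001001 = 1880872201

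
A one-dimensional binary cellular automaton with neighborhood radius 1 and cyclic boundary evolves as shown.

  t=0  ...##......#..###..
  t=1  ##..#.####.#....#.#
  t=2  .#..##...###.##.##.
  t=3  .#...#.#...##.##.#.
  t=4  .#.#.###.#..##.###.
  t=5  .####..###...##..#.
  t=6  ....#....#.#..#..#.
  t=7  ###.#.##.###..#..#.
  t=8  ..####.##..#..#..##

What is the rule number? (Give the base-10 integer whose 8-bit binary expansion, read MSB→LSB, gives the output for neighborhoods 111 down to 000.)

101

  [7] ### => .  t=0,i=15
  [6] ##. => #  t=0,i=4
  [5] #.# => #  t=1,i=5
  [4] #.. => .  t=0,i=5
  [3] .## => .  t=0,i=3
  [2] .#. => #  t=0,i=11
  [1] ..# => .  t=0,i=2
  [0] ... => #  t=0,i=0
  bits 01100101 = 101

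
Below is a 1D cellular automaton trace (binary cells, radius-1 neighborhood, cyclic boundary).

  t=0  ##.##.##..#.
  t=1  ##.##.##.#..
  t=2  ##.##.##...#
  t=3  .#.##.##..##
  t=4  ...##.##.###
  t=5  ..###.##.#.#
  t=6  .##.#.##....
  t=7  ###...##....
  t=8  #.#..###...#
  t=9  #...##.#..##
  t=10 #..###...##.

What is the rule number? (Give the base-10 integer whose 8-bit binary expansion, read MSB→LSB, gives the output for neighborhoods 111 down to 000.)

74

  [7] ### => .  t=2,i=0
  [6] ##. => #  t=0,i=1
  [5] #.# => .  t=0,i=2
  [4] #.. => .  t=0,i=8
  [3] .## => #  t=0,i=0
  [2] .#. => .  t=0,i=10
  [1] ..# => #  t=0,i=9
  [0] ... => .  t=2,i=9
  bits 01001010 = 74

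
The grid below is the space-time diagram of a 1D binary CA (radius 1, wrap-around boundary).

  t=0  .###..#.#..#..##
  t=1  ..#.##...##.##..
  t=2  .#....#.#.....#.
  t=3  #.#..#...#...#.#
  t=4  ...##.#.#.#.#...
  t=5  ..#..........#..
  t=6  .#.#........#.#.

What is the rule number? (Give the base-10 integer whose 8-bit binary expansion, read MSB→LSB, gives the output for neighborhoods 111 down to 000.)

146

  [7] ### => #  t=0,i=2
  [6] ##. => .  t=0,i=3
  [5] #.# => .  t=0,i=0
  [4] #.. => #  t=0,i=4
  [3] .## => .  t=0,i=1
  [2] .#. => .  t=0,i=6
  [1] ..# => #  t=0,i=5
  [0] ... => .  t=1,i=0
  bits 10010010 = 146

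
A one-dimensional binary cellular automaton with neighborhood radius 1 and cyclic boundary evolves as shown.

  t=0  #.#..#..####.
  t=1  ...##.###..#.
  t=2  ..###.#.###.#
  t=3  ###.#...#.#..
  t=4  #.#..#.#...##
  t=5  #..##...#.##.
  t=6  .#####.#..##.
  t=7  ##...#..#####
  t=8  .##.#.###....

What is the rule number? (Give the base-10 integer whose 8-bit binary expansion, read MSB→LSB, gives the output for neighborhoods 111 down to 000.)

  ### -> .   bit 7 = 0  t=0,i=9
  ##. -> #   bit 6 = 1  t=0,i=11
  #.# -> .   bit 5 = 0  t=0,i=1
  #.. -> #   bit 4 = 1  t=0,i=3
  .## -> #   bit 3 = 1  t=0,i=8
  .#. -> .   bit 2 = 0  t=0,i=0
  ..# -> #   bit 1 = 1  t=0,i=4
  ... -> .   bit 0 = 0  t=1,i=0
  bits 01011010 = 90

90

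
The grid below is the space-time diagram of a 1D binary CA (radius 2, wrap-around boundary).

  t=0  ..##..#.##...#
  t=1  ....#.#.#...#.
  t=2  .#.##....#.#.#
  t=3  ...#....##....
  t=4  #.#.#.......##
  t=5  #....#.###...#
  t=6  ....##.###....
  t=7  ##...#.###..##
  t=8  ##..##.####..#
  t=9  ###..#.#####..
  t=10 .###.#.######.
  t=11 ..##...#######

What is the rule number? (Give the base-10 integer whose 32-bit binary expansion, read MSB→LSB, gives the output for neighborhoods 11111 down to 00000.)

  #####|#  b31=1 t=9,i=9
  ####.|#  b30=1 t=7,i=0
  ###.#|#  b29=1 t=4,i=0
  ###..|#  b28=1 t=5,i=9
  ##.##|.  b27=0 t=6,i=6
  ##.#.|.  b26=0 t=4,i=1
  ##..#|#  b25=1 t=0,i=4
  ##...|.  b24=0 t=0,i=10
  #.###|#  b23=1 t=5,i=7
  #.##.|#  b22=1 t=0,i=8
  #.#.#|.  b21=0 t=1,i=6
  #.#..|.  b20=0 t=1,i=8
  #..##|.  b19=0 t=0,i=1
  #..#.|.  b18=0 t=0,i=5
  #...#|.  b17=0 t=0,i=11
  #....|.  b16=0 t=1,i=0
  .####|#  b15=1 t=7,i=13
  .###.|#  b14=1 t=4,i=13
  .##.#|#  b13=1 t=6,i=5
  .##..|.  b12=0 t=0,i=3
  .#.##|.  b11=0 t=0,i=7
  .#.#.|.  b10=0 t=1,i=5
  .#..#|.  b9=0 t=0,i=0
  .#...|#  b8=1 t=1,i=9
  ..###|.  b7=0 t=4,i=12
  ..##.|.  b6=0 t=0,i=2
  ..#.#|#  b5=1 t=0,i=6
  ..#..|.  b4=0 t=0,i=13
  ...##|.  b3=0 t=3,i=7
  ...#.|#  b2=1 t=0,i=12
  ....#|.  b1=0 t=1,i=2
  .....|#  b0=1 t=1,i=1
  bits 11110010110000001110000100100101 = 4072726821

4072726821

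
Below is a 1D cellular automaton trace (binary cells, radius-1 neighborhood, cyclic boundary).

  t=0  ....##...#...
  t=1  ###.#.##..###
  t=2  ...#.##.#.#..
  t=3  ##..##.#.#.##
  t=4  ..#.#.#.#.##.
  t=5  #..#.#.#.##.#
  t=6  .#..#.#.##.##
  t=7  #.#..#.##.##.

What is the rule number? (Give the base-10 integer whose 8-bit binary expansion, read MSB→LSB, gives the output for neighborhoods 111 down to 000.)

57

  nb ###: next=.  (t=1,i=0, bit7=0)
  nb ##.: next=.  (t=0,i=5, bit6=0)
  nb #.#: next=#  (t=1,i=3, bit5=1)
  nb #..: next=#  (t=0,i=6, bit4=1)
  nb .##: next=#  (t=0,i=4, bit3=1)
  nb .#.: next=.  (t=0,i=9, bit2=0)
  nb ..#: next=.  (t=0,i=3, bit1=0)
  nb ...: next=#  (t=0,i=0, bit0=1)
  bits 00111001 = 57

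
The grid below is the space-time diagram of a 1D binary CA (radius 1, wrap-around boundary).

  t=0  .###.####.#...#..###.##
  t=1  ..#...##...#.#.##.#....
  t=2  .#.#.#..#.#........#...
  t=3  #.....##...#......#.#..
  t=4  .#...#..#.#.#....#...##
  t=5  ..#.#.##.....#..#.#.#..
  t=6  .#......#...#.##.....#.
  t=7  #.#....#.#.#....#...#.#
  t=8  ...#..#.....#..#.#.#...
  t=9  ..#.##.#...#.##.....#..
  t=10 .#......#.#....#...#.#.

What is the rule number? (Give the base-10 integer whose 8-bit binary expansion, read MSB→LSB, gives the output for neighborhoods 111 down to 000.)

146

  [7] ### => #  t=0,i=2
  [6] ##. => .  t=0,i=3
  [5] #.# => .  t=0,i=0
  [4] #.. => #  t=0,i=11
  [3] .## => .  t=0,i=1
  [2] .#. => .  t=0,i=10
  [1] ..# => #  t=0,i=13
  [0] ... => .  t=0,i=12
  bits 10010010 = 146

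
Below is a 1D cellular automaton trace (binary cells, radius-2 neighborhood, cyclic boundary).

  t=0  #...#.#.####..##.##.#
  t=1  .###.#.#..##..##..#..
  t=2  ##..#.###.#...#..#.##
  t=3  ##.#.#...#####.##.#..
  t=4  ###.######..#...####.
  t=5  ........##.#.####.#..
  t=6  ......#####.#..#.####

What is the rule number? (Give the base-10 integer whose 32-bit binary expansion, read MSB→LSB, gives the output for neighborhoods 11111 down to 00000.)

1427582926

  ##### -> .   bit 31 = 0  t=3,i=11
  ####. -> #   bit 30 = 1  t=0,i=10
  ###.# -> .   bit 29 = 0  t=1,i=3
  ###.. -> #   bit 28 = 1  t=0,i=11
  ##.## -> .   bit 27 = 0  t=0,i=16
  ##.#. -> #   bit 26 = 1  t=1,i=4
  ##..# -> .   bit 25 = 0  t=0,i=12
  ##... -> #   bit 24 = 1  t=0,i=1
  #.### -> .   bit 23 = 0  t=0,i=8
  #.##. -> .   bit 22 = 0  t=0,i=17
  #.#.# -> .   bit 21 = 0  t=0,i=6
  #.#.. -> #   bit 20 = 1  t=1,i=7
  #..## -> .   bit 19 = 0  t=0,i=13
  #..#. -> #   bit 18 = 1  t=1,i=17
  #...# -> #   bit 17 = 1  t=0,i=2
  #.... -> #   bit 16 = 1  t=5,i=20
  .#### -> .   bit 15 = 0  t=0,i=9
  .###. -> .   bit 14 = 0  t=1,i=2
  .##.# -> #   bit 13 = 1  t=0,i=15
  .##.. -> .   bit 12 = 0  t=0,i=0
  .#.## -> #   bit 11 = 1  t=0,i=7
  .#.#. -> #   bit 10 = 1  t=0,i=5
  .#..# -> #   bit 9 = 1  t=1,i=8
  .#... -> #   bit 8 = 1  t=1,i=19
  ..### -> #   bit 7 = 1  t=1,i=1
  ..##. -> #   bit 6 = 1  t=0,i=14
  ..#.# -> .   bit 5 = 0  t=0,i=4
  ..#.. -> .   bit 4 = 0  t=1,i=18
  ...## -> #   bit 3 = 1  t=1,i=0
  ...#. -> #   bit 2 = 1  t=0,i=3
  ....# -> #   bit 1 = 1  t=5,i=6
  ..... -> .   bit 0 = 0  t=5,i=0
  bits 01010101000101110010111111001110 = 1427582926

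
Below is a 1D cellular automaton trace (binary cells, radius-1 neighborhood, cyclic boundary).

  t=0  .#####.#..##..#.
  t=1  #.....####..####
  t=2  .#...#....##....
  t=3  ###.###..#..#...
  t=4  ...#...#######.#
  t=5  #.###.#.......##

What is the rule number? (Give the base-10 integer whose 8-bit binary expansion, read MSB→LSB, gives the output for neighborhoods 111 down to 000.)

  ###|.  b7=0 t=0,i=2
  ##.|.  b6=0 t=0,i=5
  #.#|#  b5=1 t=0,i=6
  #..|#  b4=1 t=0,i=8
  .##|.  b3=0 t=0,i=1
  .#.|#  b2=1 t=0,i=7
  ..#|#  b1=1 t=0,i=0
  ...|.  b0=0 t=1,i=2
  bits 00110110 = 54

54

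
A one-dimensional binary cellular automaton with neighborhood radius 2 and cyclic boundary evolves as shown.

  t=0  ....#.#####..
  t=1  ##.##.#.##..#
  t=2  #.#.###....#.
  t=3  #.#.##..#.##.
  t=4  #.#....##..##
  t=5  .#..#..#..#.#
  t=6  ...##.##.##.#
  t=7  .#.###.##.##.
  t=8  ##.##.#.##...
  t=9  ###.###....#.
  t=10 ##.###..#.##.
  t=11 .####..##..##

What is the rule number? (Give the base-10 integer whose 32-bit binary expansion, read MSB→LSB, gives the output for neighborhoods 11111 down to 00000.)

3434045557

  #####|#  b31=1 t=0,i=8
  ####.|#  b30=1 t=0,i=9
  ###.#|.  b29=0 t=1,i=1
  ###..|.  b28=0 t=0,i=10
  ##.##|#  b27=1 t=1,i=2
  ##.#.|#  b26=1 t=1,i=5
  ##..#|.  b25=0 t=1,i=10
  ##...|.  b24=0 t=0,i=11
  #.###|#  b23=1 t=0,i=6
  #.##.|.  b22=0 t=1,i=3
  #.#.#|#  b21=1 t=1,i=6
  #.#..|.  b20=0 t=4,i=2
  #..##|#  b19=1 t=1,i=11
  #..#.|#  b18=1 t=3,i=7
  #...#|#  b17=1 t=6,i=1
  #....|#  b16=1 t=0,i=12
  .####|.  b15=0 t=0,i=7
  .###.|#  b14=1 t=1,i=0
  .##.#|#  b13=1 t=1,i=4
  .##..|.  b12=0 t=1,i=9
  .#.##|.  b11=0 t=0,i=5
  .#.#.|.  b10=0 t=2,i=1
  .#..#|.  b9=0 t=5,i=2
  .#...|.  b8=0 t=4,i=3
  ..###|.  b7=0 t=1,i=12
  ..##.|#  b6=1 t=4,i=7
  ..#.#|#  b5=1 t=0,i=4
  ..#..|#  b4=1 t=5,i=4
  ...##|.  b3=0 t=4,i=6
  ...#.|#  b2=1 t=0,i=3
  ....#|.  b1=0 t=0,i=2
  .....|#  b0=1 t=0,i=0
  bits 11001100101011110110000001110101 = 3434045557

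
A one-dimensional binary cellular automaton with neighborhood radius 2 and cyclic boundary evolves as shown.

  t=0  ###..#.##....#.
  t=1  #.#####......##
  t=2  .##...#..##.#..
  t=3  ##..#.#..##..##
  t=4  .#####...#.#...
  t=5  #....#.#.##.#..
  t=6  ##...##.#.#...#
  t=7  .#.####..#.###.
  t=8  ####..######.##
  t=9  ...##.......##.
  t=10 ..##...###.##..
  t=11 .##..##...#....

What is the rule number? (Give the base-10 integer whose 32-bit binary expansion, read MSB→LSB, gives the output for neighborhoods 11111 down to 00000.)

445001081

  [31] ##### => .  t=1,i=4
  [30] ####. => .  t=1,i=5
  [29] ###.# => .  t=1,i=0
  [28] ###.. => #  t=0,i=2
  [27] ##.## => #  t=1,i=1
  [26] ##.#. => .  t=2,i=11
  [25] ##..# => #  t=0,i=3
  [24] ##... => .  t=0,i=9
  [23] #.### => #  t=0,i=0
  [22] #.##. => .  t=0,i=7
  [21] #.#.# => .  t=5,i=7
  [20] #.#.. => .  t=2,i=12
  [19] #..## => .  t=2,i=8
  [18] #..#. => #  t=0,i=4
  [17] #...# => #  t=2,i=4
  [16] #.... => .  t=0,i=10
  [15] .#### => .  t=1,i=3
  [14] .###. => .  t=0,i=1
  [13] .##.# => #  t=2,i=10
  [12] .##.. => .  t=0,i=8
  [11] .#.## => #  t=0,i=6
  [10] .#.#. => #  t=3,i=5
  [9] .#..# => .  t=2,i=7
  [8] .#... => #  t=2,i=13
  [7] ..### => .  t=1,i=13
  [6] ..##. => #  t=2,i=1
  [5] ..#.# => #  t=0,i=5
  [4] ..#.. => #  t=2,i=6
  [3] ...## => #  t=1,i=12
  [2] ...#. => .  t=0,i=12
  [1] ....# => .  t=0,i=11
  [0] ..... => #  t=1,i=9
  bits 00011010100001100010110101111001 = 445001081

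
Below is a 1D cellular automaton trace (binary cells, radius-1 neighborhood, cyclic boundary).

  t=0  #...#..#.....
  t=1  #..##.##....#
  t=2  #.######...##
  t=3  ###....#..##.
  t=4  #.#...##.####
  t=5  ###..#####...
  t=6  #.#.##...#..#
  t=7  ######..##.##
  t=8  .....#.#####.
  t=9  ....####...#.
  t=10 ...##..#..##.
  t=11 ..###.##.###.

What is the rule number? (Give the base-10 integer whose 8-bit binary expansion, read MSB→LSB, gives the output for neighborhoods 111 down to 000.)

110

  [7] ### => .  t=2,i=3
  [6] ##. => #  t=1,i=0
  [5] #.# => #  t=1,i=5
  [4] #.. => .  t=0,i=1
  [3] .## => #  t=1,i=3
  [2] .#. => #  t=0,i=0
  [1] ..# => #  t=0,i=3
  [0] ... => .  t=0,i=2
  bits 01101110 = 110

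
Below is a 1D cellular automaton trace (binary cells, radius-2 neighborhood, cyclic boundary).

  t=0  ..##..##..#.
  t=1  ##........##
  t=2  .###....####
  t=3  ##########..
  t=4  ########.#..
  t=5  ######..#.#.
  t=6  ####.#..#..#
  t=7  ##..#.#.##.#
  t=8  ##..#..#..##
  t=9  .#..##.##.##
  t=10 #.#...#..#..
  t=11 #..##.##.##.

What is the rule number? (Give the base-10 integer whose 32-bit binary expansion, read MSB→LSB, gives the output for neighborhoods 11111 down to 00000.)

  [31] ##### => #  t=3,i=2
  [30] ####. => .  t=1,i=0
  [29] ###.# => .  t=2,i=11
  [28] ###.. => #  t=1,i=1
  [27] ##.## => #  t=2,i=0
  [26] ##.#. => #  t=4,i=8
  [25] ##..# => .  t=0,i=4
  [24] ##... => #  t=1,i=2
  [23] #.### => #  t=2,i=1
  [22] #.##. => .  t=7,i=8
  [21] #.#.# => .  t=5,i=10
  [20] #.#.. => .  t=4,i=9
  [19] #..## => .  t=0,i=5
  [18] #..#. => .  t=0,i=9
  [17] #...# => #  t=0,i=0
  [16] #.... => #  t=1,i=3
  [15] .#### => #  t=1,i=11
  [14] .###. => #  t=2,i=2
  [13] .##.# => .  t=7,i=9
  [12] .##.. => .  t=0,i=3
  [11] .#.## => #  t=5,i=11
  [10] .#.#. => .  t=5,i=9
  [9] .#..# => #  t=4,i=10
  [8] .#... => #  t=0,i=11
  [7] ..### => #  t=1,i=10
  [6] ..##. => .  t=0,i=2
  [5] ..#.# => #  t=5,i=8
  [4] ..#.. => #  t=0,i=10
  [3] ...## => #  t=0,i=1
  [2] ...#. => .  t=10,i=5
  [1] ....# => #  t=1,i=8
  [0] ..... => .  t=1,i=4
  bits 10011101100000111100101110111010 = 2642660282

2642660282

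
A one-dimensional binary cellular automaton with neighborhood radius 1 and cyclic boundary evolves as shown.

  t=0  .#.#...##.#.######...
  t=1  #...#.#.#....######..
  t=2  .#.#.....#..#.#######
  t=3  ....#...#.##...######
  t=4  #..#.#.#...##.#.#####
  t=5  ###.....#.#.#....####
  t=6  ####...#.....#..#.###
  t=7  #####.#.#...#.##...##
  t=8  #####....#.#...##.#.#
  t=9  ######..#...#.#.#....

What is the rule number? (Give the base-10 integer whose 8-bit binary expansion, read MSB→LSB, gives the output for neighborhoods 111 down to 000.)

210

  ###|#  b7=1 t=0,i=13
  ##.|#  b6=1 t=0,i=8
  #.#|.  b5=0 t=0,i=2
  #..|#  b4=1 t=0,i=4
  .##|.  b3=0 t=0,i=7
  .#.|.  b2=0 t=0,i=1
  ..#|#  b1=1 t=0,i=0
  ...|.  b0=0 t=0,i=5
  bits 11010010 = 210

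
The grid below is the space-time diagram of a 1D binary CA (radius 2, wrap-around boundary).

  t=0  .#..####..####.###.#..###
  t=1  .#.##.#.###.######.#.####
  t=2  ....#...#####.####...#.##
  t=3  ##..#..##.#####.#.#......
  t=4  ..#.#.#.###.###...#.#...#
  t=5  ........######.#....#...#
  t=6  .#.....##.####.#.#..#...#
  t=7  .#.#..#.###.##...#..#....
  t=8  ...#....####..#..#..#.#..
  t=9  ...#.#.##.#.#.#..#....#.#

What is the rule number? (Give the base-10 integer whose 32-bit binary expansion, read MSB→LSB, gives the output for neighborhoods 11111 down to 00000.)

3952697496

  #####|#  b31=1 t=1,i=14
  ####.|#  b30=1 t=0,i=6
  ###.#|#  b29=1 t=0,i=13
  ###..|.  b28=0 t=0,i=7
  ##.##|#  b27=1 t=0,i=14
  ##.#.|.  b26=0 t=0,i=0
  ##..#|#  b25=1 t=0,i=8
  ##...|#  b24=1 t=2,i=0
  #.###|#  b23=1 t=0,i=15
  #.##.|.  b22=0 t=1,i=3
  #.#.#|.  b21=0 t=1,i=1
  #.#..|#  b20=1 t=0,i=1
  #..##|#  b19=1 t=0,i=3
  #..#.|.  b18=0 t=3,i=3
  #...#|.  b17=0 t=2,i=6
  #....|#  b16=1 t=2,i=1
  .####|.  b15=0 t=0,i=5
  .###.|#  b14=1 t=0,i=16
  .##.#|#  b13=1 t=1,i=4
  .##..|.  b12=0 t=2,i=24
  .#.##|.  b11=0 t=1,i=2
  .#.#.|.  b10=0 t=3,i=17
  .#..#|.  b9=0 t=0,i=2
  .#...|.  b8=0 t=2,i=5
  ..###|#  b7=1 t=0,i=4
  ..##.|.  b6=0 t=3,i=0
  ..#.#|.  b5=0 t=2,i=21
  ..#..|#  b4=1 t=2,i=4
  ...##|#  b3=1 t=2,i=7
  ...#.|.  b2=0 t=2,i=3
  ....#|.  b1=0 t=2,i=2
  .....|.  b0=0 t=3,i=21
  bits 11101011100110010110000010011000 = 3952697496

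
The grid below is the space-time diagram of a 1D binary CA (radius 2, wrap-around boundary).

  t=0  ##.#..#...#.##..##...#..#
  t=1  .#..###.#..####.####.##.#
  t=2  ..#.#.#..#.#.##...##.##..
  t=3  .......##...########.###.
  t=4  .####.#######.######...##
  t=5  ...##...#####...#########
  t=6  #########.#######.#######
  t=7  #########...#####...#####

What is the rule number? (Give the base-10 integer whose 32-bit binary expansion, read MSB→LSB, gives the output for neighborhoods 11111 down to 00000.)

4081466073

  nb #####: next=#  (t=3,i=14, bit31=1)
  nb ####.: next=#  (t=1,i=13, bit30=1)
  nb ###.#: next=#  (t=0,i=1, bit29=1)
  nb ###..: next=#  (t=3,i=23, bit28=1)
  nb ##.##: next=.  (t=1,i=15, bit27=0)
  nb ##.#.: next=.  (t=0,i=2, bit26=0)
  nb ##..#: next=#  (t=0,i=14, bit25=1)
  nb ##...: next=#  (t=0,i=18, bit24=1)
  nb #.###: next=.  (t=1,i=16, bit23=0)
  nb #.##.: next=#  (t=0,i=12, bit22=1)
  nb #.#.#: next=.  (t=1,i=24, bit21=0)
  nb #.#..: next=.  (t=0,i=3, bit20=0)
  nb #..##: next=.  (t=0,i=15, bit19=0)
  nb #..#.: next=#  (t=0,i=5, bit18=1)
  nb #...#: next=#  (t=0,i=8, bit17=1)
  nb #....: next=.  (t=2,i=24, bit16=0)
  nb .####: next=.  (t=1,i=12, bit15=0)
  nb .###.: next=.  (t=0,i=0, bit14=0)
  nb .##.#: next=#  (t=1,i=22, bit13=1)
  nb .##..: next=#  (t=0,i=13, bit12=1)
  nb .#.##: next=#  (t=0,i=11, bit11=1)
  nb .#.#.: next=.  (t=1,i=0, bit10=0)
  nb .#..#: next=#  (t=0,i=4, bit9=1)
  nb .#...: next=.  (t=0,i=7, bit8=0)
  nb ..###: next=#  (t=0,i=24, bit7=1)
  nb ..##.: next=#  (t=0,i=16, bit6=1)
  nb ..#.#: next=.  (t=0,i=10, bit5=0)
  nb ..#..: next=#  (t=0,i=6, bit4=1)
  nb ...##: next=#  (t=2,i=17, bit3=1)
  nb ...#.: next=.  (t=0,i=9, bit2=0)
  nb ....#: next=.  (t=2,i=0, bit1=0)
  nb .....: next=#  (t=3,i=1, bit0=1)
  bits 11110011010001100011101011011001 = 4081466073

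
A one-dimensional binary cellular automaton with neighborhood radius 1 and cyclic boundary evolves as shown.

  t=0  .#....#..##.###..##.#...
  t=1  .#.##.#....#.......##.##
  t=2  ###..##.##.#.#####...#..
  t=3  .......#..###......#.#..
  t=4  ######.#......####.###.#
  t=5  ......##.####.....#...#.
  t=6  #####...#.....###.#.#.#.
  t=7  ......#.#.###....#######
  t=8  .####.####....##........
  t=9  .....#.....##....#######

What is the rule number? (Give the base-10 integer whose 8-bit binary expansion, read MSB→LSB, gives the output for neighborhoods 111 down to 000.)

  ### -> .   bit 7 = 0  t=0,i=13
  ##. -> .   bit 6 = 0  t=0,i=10
  #.# -> #   bit 5 = 1  t=0,i=11
  #.. -> .   bit 4 = 0  t=0,i=2
  .## -> .   bit 3 = 0  t=0,i=9
  .#. -> #   bit 2 = 1  t=0,i=1
  ..# -> .   bit 1 = 0  t=0,i=0
  ... -> #   bit 0 = 1  t=0,i=3
  bits 00100101 = 37

37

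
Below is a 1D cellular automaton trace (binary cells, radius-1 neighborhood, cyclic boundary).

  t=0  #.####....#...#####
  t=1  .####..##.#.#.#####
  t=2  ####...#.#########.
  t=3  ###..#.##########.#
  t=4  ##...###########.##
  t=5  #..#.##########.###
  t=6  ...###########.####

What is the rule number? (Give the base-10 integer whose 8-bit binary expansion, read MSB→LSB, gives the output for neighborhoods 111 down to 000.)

  [7] ### => #  t=0,i=3
  [6] ##. => .  t=0,i=0
  [5] #.# => #  t=0,i=1
  [4] #.. => .  t=0,i=6
  [3] .## => #  t=0,i=2
  [2] .#. => #  t=0,i=10
  [1] ..# => .  t=0,i=9
  [0] ... => #  t=0,i=7
  bits 10101101 = 173

173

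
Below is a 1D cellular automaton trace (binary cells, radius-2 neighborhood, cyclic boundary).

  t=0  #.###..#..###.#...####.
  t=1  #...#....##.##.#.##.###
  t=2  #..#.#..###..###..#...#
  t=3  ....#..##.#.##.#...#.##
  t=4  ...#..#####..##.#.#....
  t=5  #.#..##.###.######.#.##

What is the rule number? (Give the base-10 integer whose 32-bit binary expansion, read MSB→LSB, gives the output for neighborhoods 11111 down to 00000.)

  [31] ##### => #  t=4,i=8
  [30] ####. => #  t=0,i=20
  [29] ###.# => #  t=0,i=12
  [28] ###.. => #  t=0,i=4
  [27] ##.## => .  t=1,i=11
  [26] ##.#. => #  t=0,i=13
  [25] ##..# => .  t=0,i=5
  [24] ##... => .  t=1,i=1
  [23] #.### => .  t=0,i=2
  [22] #.##. => .  t=1,i=12
  [21] #.#.# => #  t=0,i=0
  [20] #.#.. => .  t=0,i=14
  [19] #..## => #  t=0,i=9
  [18] #..#. => .  t=0,i=6
  [17] #...# => .  t=0,i=16
  [16] #.... => .  t=1,i=6
  [15] .#### => .  t=0,i=19
  [14] .###. => .  t=0,i=3
  [13] .##.# => #  t=1,i=10
  [12] .##.. => .  t=2,i=0
  [11] .#.## => .  t=0,i=1
  [10] .#.#. => #  t=2,i=4
  [9] .#..# => .  t=0,i=8
  [8] .#... => #  t=0,i=15
  [7] ..### => #  t=0,i=10
  [6] ..##. => #  t=1,i=9
  [5] ..#.# => .  t=2,i=3
  [4] ..#.. => .  t=0,i=7
  [3] ...## => #  t=0,i=17
  [2] ...#. => #  t=1,i=3
  [1] ....# => .  t=1,i=7
  [0] ..... => #  t=4,i=0
  bits 11110100001010000010010111001101 = 4096271821

4096271821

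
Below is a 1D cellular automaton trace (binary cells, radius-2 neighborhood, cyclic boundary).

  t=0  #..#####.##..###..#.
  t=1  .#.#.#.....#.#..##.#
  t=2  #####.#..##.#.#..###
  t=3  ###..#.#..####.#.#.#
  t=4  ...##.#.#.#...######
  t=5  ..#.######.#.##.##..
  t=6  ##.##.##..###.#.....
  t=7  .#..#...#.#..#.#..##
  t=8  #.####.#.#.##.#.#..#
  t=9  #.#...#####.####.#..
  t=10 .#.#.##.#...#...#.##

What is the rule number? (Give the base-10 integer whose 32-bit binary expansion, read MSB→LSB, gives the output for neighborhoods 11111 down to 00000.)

2258907038

  nb #####: next=#  (t=0,i=5, bit31=1)
  nb ####.: next=.  (t=0,i=6, bit30=0)
  nb ###.#: next=.  (t=0,i=7, bit29=0)
  nb ###..: next=.  (t=0,i=15, bit28=0)
  nb ##.##: next=.  (t=0,i=8, bit27=0)
  nb ##.#.: next=#  (t=1,i=18, bit26=1)
  nb ##..#: next=#  (t=0,i=11, bit25=1)
  nb ##...: next=.  (t=4,i=0, bit24=0)
  nb #.###: next=#  (t=3,i=19, bit23=1)
  nb #.##.: next=.  (t=0,i=9, bit22=0)
  nb #.#.#: next=#  (t=1,i=1, bit21=1)
  nb #.#..: next=.  (t=0,i=0, bit20=0)
  nb #..##: next=.  (t=0,i=2, bit19=0)
  nb #..#.: next=#  (t=0,i=17, bit18=1)
  nb #...#: next=.  (t=4,i=1, bit17=0)
  nb #....: next=.  (t=1,i=7, bit16=0)
  nb .####: next=.  (t=0,i=4, bit15=0)
  nb .###.: next=.  (t=0,i=14, bit14=0)
  nb .##.#: next=#  (t=1,i=17, bit13=1)
  nb .##..: next=.  (t=0,i=10, bit12=0)
  nb .#.##: next=#  (t=3,i=18, bit11=1)
  nb .#.#.: next=#  (t=0,i=19, bit10=1)
  nb .#..#: next=#  (t=0,i=1, bit9=1)
  nb .#...: next=#  (t=1,i=6, bit8=1)
  nb ..###: next=#  (t=0,i=3, bit7=1)
  nb ..##.: next=.  (t=1,i=16, bit6=0)
  nb ..#.#: next=.  (t=0,i=18, bit5=0)
  nb ..#..: next=#  (t=7,i=4, bit4=1)
  nb ...##: next=#  (t=4,i=2, bit3=1)
  nb ...#.: next=#  (t=1,i=10, bit2=1)
  nb ....#: next=#  (t=1,i=9, bit1=1)
  nb .....: next=.  (t=1,i=8, bit0=0)
  bits 10000110101001000010111110011110 = 2258907038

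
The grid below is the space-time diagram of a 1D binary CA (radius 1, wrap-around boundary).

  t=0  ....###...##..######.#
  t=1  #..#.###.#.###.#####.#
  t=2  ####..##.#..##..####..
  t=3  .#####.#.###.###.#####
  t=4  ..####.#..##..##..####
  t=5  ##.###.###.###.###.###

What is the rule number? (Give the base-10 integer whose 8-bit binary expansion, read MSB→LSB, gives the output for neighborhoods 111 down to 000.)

  ###|#  b7=1 t=0,i=5
  ##.|#  b6=1 t=0,i=6
  #.#|.  b5=0 t=0,i=20
  #..|#  b4=1 t=0,i=0
  .##|.  b3=0 t=0,i=4
  .#.|#  b2=1 t=0,i=21
  ..#|#  b1=1 t=0,i=3
  ...|.  b0=0 t=0,i=1
  bits 11010110 = 214

214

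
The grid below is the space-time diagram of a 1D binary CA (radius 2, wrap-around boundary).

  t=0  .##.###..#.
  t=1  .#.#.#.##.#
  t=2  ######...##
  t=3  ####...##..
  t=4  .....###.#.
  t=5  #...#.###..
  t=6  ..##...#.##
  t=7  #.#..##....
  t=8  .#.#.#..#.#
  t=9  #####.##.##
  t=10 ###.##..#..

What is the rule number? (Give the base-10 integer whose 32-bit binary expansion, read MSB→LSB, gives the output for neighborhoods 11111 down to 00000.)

  nb #####: next=#  (t=2,i=0, bit31=1)
  nb ####.: next=.  (t=2,i=4, bit30=0)
  nb ###.#: next=#  (t=4,i=7, bit29=1)
  nb ###..: next=.  (t=0,i=6, bit28=0)
  nb ##.##: next=#  (t=0,i=3, bit27=1)
  nb ##.#.: next=#  (t=1,i=9, bit26=1)
  nb ##..#: next=#  (t=0,i=7, bit25=1)
  nb ##...: next=.  (t=2,i=6, bit24=0)
  nb #.###: next=.  (t=0,i=4, bit23=0)
  nb #.##.: next=.  (t=1,i=7, bit22=0)
  nb #.#.#: next=#  (t=1,i=1, bit21=1)
  nb #.#..: next=.  (t=4,i=9, bit20=0)
  nb #..##: next=.  (t=0,i=0, bit19=0)
  nb #..#.: next=#  (t=0,i=8, bit18=1)
  nb #...#: next=#  (t=2,i=7, bit17=1)
  nb #....: next=#  (t=4,i=0, bit16=1)
  nb .####: next=.  (t=2,i=10, bit15=0)
  nb .###.: next=#  (t=0,i=5, bit14=1)
  nb .##.#: next=.  (t=0,i=2, bit13=0)
  nb .##..: next=.  (t=3,i=8, bit12=0)
  nb .#.##: next=.  (t=1,i=6, bit11=0)
  nb .#.#.: next=#  (t=1,i=0, bit10=1)
  nb .#..#: next=#  (t=0,i=10, bit9=1)
  nb .#...: next=.  (t=4,i=10, bit8=0)
  nb ..###: next=.  (t=2,i=9, bit7=0)
  nb ..##.: next=#  (t=0,i=1, bit6=1)
  nb ..#.#: next=.  (t=5,i=4, bit5=0)
  nb ..#..: next=.  (t=0,i=9, bit4=0)
  nb ...##: next=#  (t=2,i=8, bit3=1)
  nb ...#.: next=#  (t=5,i=3, bit2=1)
  nb ....#: next=.  (t=4,i=3, bit1=0)
  nb .....: next=.  (t=4,i=1, bit0=0)
  bits 10101110001001110100011001001100 = 2921809484

2921809484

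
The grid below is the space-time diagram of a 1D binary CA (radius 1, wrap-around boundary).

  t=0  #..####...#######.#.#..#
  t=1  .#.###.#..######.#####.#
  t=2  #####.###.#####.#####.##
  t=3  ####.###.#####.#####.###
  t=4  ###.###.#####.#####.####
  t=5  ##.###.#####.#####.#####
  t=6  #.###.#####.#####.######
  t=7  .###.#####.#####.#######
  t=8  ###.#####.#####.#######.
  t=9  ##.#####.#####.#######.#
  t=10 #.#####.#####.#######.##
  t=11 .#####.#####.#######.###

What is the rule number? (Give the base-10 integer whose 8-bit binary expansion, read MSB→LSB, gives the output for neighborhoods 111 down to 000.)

  nb ###: next=#  (t=0,i=4, bit7=1)
  nb ##.: next=.  (t=0,i=0, bit6=0)
  nb #.#: next=#  (t=0,i=17, bit5=1)
  nb #..: next=#  (t=0,i=1, bit4=1)
  nb .##: next=#  (t=0,i=3, bit3=1)
  nb .#.: next=#  (t=0,i=18, bit2=1)
  nb ..#: next=.  (t=0,i=2, bit1=0)
  nb ...: next=.  (t=0,i=8, bit0=0)
  bits 10111100 = 188

188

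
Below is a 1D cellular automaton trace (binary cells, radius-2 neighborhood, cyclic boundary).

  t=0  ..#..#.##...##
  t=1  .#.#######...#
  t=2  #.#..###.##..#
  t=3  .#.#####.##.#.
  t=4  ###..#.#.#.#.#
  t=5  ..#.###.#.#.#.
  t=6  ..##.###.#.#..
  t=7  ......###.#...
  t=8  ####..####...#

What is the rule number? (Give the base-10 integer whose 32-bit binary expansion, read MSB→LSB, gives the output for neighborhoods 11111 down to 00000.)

3041681057

  [31] ##### => #  t=1,i=5
  [30] ####. => .  t=1,i=8
  [29] ###.# => #  t=2,i=7
  [28] ###.. => #  t=1,i=9
  [27] ##.## => .  t=2,i=8
  [26] ##.#. => #  t=2,i=1
  [25] ##..# => .  t=0,i=0
  [24] ##... => #  t=0,i=9
  [23] #.### => .  t=1,i=3
  [22] #.##. => #  t=0,i=7
  [21] #.#.# => .  t=1,i=1
  [20] #.#.. => .  t=2,i=2
  [19] #..## => #  t=2,i=4
  [18] #..#. => #  t=0,i=1
  [17] #...# => .  t=0,i=10
  [16] #.... => .  t=6,i=13
  [15] .#### => .  t=1,i=4
  [14] .###. => #  t=2,i=6
  [13] .##.# => .  t=2,i=0
  [12] .##.. => #  t=0,i=8
  [11] .#.## => #  t=0,i=6
  [10] .#.#. => #  t=1,i=0
  [9] .#..# => #  t=0,i=3
  [8] .#... => .  t=5,i=13
  [7] ..### => #  t=2,i=5
  [6] ..##. => .  t=0,i=12
  [5] ..#.# => #  t=0,i=5
  [4] ..#.. => .  t=0,i=2
  [3] ...## => .  t=0,i=11
  [2] ...#. => .  t=1,i=12
  [1] ....# => .  t=6,i=0
  [0] ..... => #  t=7,i=0
  bits 10110101010011000101111010100001 = 3041681057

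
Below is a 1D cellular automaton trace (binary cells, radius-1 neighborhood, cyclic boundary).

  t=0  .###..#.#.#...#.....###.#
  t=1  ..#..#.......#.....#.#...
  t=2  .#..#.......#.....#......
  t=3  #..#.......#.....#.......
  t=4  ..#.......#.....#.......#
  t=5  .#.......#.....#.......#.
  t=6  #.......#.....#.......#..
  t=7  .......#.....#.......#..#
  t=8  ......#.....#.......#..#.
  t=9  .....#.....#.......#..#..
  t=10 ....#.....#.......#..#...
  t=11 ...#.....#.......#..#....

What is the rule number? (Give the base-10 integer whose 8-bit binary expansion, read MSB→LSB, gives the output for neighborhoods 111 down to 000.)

  ###|#  b7=1 t=0,i=2
  ##.|.  b6=0 t=0,i=3
  #.#|.  b5=0 t=0,i=0
  #..|.  b4=0 t=0,i=4
  .##|.  b3=0 t=0,i=1
  .#.|.  b2=0 t=0,i=6
  ..#|#  b1=1 t=0,i=5
  ...|.  b0=0 t=0,i=12
  bits 10000010 = 130

130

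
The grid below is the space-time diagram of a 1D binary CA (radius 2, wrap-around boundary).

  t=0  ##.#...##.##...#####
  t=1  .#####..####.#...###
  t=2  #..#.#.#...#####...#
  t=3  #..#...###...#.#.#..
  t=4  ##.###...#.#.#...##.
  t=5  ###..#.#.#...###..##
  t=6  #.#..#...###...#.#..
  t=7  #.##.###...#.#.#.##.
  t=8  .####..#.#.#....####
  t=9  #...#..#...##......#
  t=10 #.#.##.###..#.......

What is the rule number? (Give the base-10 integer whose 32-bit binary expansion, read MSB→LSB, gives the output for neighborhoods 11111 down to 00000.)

3160030000

  [31] ##### => #  t=0,i=17
  [30] ####. => .  t=0,i=0
  [29] ###.# => #  t=0,i=1
  [28] ###.. => #  t=1,i=5
  [27] ##.## => #  t=0,i=9
  [26] ##.#. => #  t=0,i=2
  [25] ##..# => .  t=1,i=6
  [24] ##... => .  t=0,i=12
  [23] #.### => .  t=1,i=1
  [22] #.##. => #  t=0,i=10
  [21] #.#.# => .  t=2,i=5
  [20] #.#.. => #  t=0,i=3
  [19] #..## => #  t=1,i=7
  [18] #..#. => .  t=2,i=2
  [17] #...# => #  t=0,i=5
  [16] #.... => .  t=8,i=13
  [15] .#### => .  t=0,i=16
  [14] .###. => .  t=1,i=18
  [13] .##.# => #  t=0,i=8
  [12] .##.. => #  t=0,i=11
  [11] .#.## => #  t=7,i=1
  [10] .#.#. => .  t=2,i=4
  [9] .#..# => #  t=3,i=1
  [8] .#... => #  t=0,i=4
  [7] ..### => .  t=0,i=15
  [6] ..##. => .  t=0,i=7
  [5] ..#.# => #  t=2,i=3
  [4] ..#.. => #  t=3,i=0
  [3] ...## => .  t=0,i=6
  [2] ...#. => .  t=3,i=12
  [1] ....# => .  t=8,i=14
  [0] ..... => .  t=9,i=15
  bits 10111100010110100011101100110000 = 3160030000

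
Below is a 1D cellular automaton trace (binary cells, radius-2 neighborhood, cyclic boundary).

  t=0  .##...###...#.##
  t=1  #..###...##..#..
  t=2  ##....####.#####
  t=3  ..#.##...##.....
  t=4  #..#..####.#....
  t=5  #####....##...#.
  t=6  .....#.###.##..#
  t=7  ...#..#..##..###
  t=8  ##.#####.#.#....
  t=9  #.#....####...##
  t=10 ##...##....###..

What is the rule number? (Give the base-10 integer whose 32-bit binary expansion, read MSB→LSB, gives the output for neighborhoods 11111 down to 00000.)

  nb #####: next=.  (t=2,i=13, bit31=0)
  nb ####.: next=.  (t=2,i=0, bit30=0)
  nb ###.#: next=#  (t=2,i=9, bit29=1)
  nb ###..: next=.  (t=0,i=8, bit28=0)
  nb ##.##: next=#  (t=0,i=0, bit27=1)
  nb ##.#.: next=#  (t=4,i=10, bit26=1)
  nb ##..#: next=#  (t=1,i=11, bit25=1)
  nb ##...: next=#  (t=0,i=3, bit24=1)
  nb #.###: next=.  (t=2,i=11, bit23=0)
  nb #.##.: next=.  (t=0,i=1, bit22=0)
  nb #.#.#: next=#  (t=8,i=9, bit21=1)
  nb #.#..: next=.  (t=4,i=11, bit20=0)
  nb #..##: next=.  (t=1,i=2, bit19=0)
  nb #..#.: next=#  (t=1,i=12, bit18=1)
  nb #...#: next=#  (t=0,i=4, bit17=1)
  nb #....: next=.  (t=2,i=3, bit16=0)
  nb .####: next=.  (t=2,i=7, bit15=0)
  nb .###.: next=.  (t=0,i=7, bit14=0)
  nb .##.#: next=.  (t=0,i=15, bit13=0)
  nb .##..: next=.  (t=0,i=2, bit12=0)
  nb .#.##: next=#  (t=0,i=13, bit11=1)
  nb .#.#.: next=#  (t=8,i=10, bit10=1)
  nb .#..#: next=#  (t=1,i=1, bit9=1)
  nb .#...: next=.  (t=4,i=12, bit8=0)
  nb ..###: next=.  (t=0,i=6, bit7=0)
  nb ..##.: next=#  (t=1,i=9, bit6=1)
  nb ..#.#: next=.  (t=0,i=12, bit5=0)
  nb ..#..: next=#  (t=1,i=0, bit4=1)
  nb ...##: next=#  (t=0,i=5, bit3=1)
  nb ...#.: next=.  (t=0,i=11, bit2=0)
  nb ....#: next=#  (t=2,i=4, bit1=1)
  nb .....: next=.  (t=3,i=13, bit0=0)
  bits 00101111001001100000111001011010 = 791023194

791023194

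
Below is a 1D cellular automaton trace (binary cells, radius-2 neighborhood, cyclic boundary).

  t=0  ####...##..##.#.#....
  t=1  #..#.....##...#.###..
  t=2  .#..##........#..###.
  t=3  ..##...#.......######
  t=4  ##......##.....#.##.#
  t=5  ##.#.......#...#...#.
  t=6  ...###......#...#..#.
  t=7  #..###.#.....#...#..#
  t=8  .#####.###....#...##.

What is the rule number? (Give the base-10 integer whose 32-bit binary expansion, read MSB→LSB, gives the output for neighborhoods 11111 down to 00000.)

  #####|#  b31=1 t=3,i=17
  ####.|.  b30=0 t=0,i=2
  ###.#|#  b29=1 t=7,i=5
  ###..|#  b28=1 t=0,i=3
  ##.##|#  b27=1 t=4,i=19
  ##.#.|.  b26=0 t=0,i=13
  ##..#|#  b25=1 t=0,i=9
  ##...|.  b24=0 t=0,i=4
  #.###|.  b23=0 t=1,i=16
  #.##.|.  b22=0 t=4,i=17
  #.#.#|#  b21=1 t=0,i=14
  #.#..|#  b20=1 t=0,i=16
  #..##|#  b19=1 t=0,i=10
  #..#.|.  b18=0 t=1,i=2
  #...#|.  b17=0 t=0,i=5
  #....|#  b16=1 t=0,i=18
  .####|.  b15=0 t=0,i=1
  .###.|#  b14=1 t=1,i=17
  .##.#|.  b13=0 t=0,i=12
  .##..|.  b12=0 t=0,i=8
  .#.##|.  b11=0 t=1,i=15
  .#.#.|.  b10=0 t=0,i=15
  .#..#|#  b9=1 t=1,i=1
  .#...|#  b8=1 t=0,i=17
  ..###|#  b7=1 t=0,i=0
  ..##.|.  b6=0 t=0,i=7
  ..#.#|#  b5=1 t=1,i=14
  ..#..|.  b4=0 t=1,i=0
  ...##|.  b3=0 t=0,i=6
  ...#.|.  b2=0 t=1,i=13
  ....#|.  b1=0 t=0,i=19
  .....|.  b0=0 t=1,i=6
  bits 10111010001110010100001110100000 = 3124315040

3124315040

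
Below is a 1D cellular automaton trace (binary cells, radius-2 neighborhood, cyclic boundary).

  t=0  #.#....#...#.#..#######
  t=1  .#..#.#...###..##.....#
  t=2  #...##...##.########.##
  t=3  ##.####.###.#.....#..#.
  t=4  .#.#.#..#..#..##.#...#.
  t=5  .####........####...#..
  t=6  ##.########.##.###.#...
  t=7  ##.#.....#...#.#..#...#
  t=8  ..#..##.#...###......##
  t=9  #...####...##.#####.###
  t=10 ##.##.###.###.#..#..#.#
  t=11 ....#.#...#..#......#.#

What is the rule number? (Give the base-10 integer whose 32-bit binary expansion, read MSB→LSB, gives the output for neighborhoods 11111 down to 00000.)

  [31] ##### => .  t=0,i=18
  [30] ####. => #  t=0,i=22
  [29] ###.# => .  t=0,i=0
  [28] ###.. => #  t=1,i=12
  [27] ##.## => .  t=2,i=11
  [26] ##.#. => #  t=0,i=1
  [25] ##..# => #  t=1,i=13
  [24] ##... => #  t=1,i=17
  [23] #.### => #  t=2,i=12
  [22] #.##. => .  t=3,i=0
  [21] #.#.# => #  t=4,i=3
  [20] #.#.. => .  t=0,i=2
  [19] #..## => #  t=0,i=15
  [18] #..#. => .  t=1,i=3
  [17] #...# => .  t=0,i=9
  [16] #.... => #  t=0,i=4
  [15] .#### => .  t=0,i=17
  [14] .###. => .  t=1,i=11
  [13] .##.# => #  t=2,i=10
  [12] .##.. => #  t=1,i=16
  [11] .#.## => .  t=3,i=22
  [10] .#.#. => #  t=0,i=12
  [9] .#..# => .  t=0,i=14
  [8] .#... => .  t=0,i=3
  [7] ..### => #  t=0,i=16
  [6] ..##. => #  t=1,i=15
  [5] ..#.# => #  t=0,i=11
  [4] ..#.. => .  t=0,i=7
  [3] ...## => #  t=1,i=9
  [2] ...#. => #  t=0,i=6
  [1] ....# => .  t=0,i=5
  [0] ..... => #  t=1,i=19
  bits 01010111101010010011010011101101 = 1470706925

1470706925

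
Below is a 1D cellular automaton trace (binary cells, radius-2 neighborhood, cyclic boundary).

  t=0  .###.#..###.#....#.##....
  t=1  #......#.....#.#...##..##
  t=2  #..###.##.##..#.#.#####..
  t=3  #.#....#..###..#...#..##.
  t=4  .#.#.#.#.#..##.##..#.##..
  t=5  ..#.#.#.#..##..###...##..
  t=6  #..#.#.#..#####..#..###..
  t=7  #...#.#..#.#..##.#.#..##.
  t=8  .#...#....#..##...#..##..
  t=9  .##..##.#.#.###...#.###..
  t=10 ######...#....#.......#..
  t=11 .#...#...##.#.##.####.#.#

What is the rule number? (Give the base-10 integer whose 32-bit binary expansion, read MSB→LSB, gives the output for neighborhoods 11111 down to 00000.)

306746715

  [31] ##### => .  t=2,i=20
  [30] ####. => .  t=2,i=21
  [29] ###.# => .  t=0,i=3
  [28] ###.. => #  t=1,i=0
  [27] ##.## => .  t=2,i=6
  [26] ##.#. => .  t=0,i=4
  [25] ##..# => #  t=1,i=21
  [24] ##... => .  t=0,i=21
  [23] #.### => .  t=2,i=18
  [22] #.##. => #  t=0,i=19
  [21] #.#.# => .  t=2,i=16
  [20] #.#.. => .  t=0,i=5
  [19] #..## => #  t=0,i=7
  [18] #..#. => .  t=2,i=13
  [17] #...# => .  t=1,i=17
  [16] #.... => .  t=0,i=14
  [15] .#### => #  t=2,i=19
  [14] .###. => .  t=0,i=2
  [13] .##.# => .  t=2,i=8
  [12] .##.. => #  t=0,i=20
  [11] .#.## => .  t=0,i=18
  [10] .#.#. => #  t=1,i=14
  [9] .#..# => .  t=0,i=6
  [8] .#... => #  t=0,i=13
  [7] ..### => .  t=0,i=1
  [6] ..##. => #  t=1,i=19
  [5] ..#.# => .  t=0,i=17
  [4] ..#.. => #  t=1,i=7
  [3] ...## => #  t=0,i=0
  [2] ...#. => .  t=0,i=16
  [1] ....# => #  t=0,i=15
  [0] ..... => #  t=0,i=23
  bits 00010010010010001001010101011011 = 306746715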